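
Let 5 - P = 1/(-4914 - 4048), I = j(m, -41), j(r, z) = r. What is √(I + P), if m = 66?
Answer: √5702547486/8962 ≈ 8.4262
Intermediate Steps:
I = 66
P = 44811/8962 (P = 5 - 1/(-4914 - 4048) = 5 - 1/(-8962) = 5 - 1*(-1/8962) = 5 + 1/8962 = 44811/8962 ≈ 5.0001)
√(I + P) = √(66 + 44811/8962) = √(636303/8962) = √5702547486/8962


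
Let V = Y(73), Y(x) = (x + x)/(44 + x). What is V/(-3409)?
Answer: -146/398853 ≈ -0.00036605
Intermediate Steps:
Y(x) = 2*x/(44 + x) (Y(x) = (2*x)/(44 + x) = 2*x/(44 + x))
V = 146/117 (V = 2*73/(44 + 73) = 2*73/117 = 2*73*(1/117) = 146/117 ≈ 1.2479)
V/(-3409) = (146/117)/(-3409) = (146/117)*(-1/3409) = -146/398853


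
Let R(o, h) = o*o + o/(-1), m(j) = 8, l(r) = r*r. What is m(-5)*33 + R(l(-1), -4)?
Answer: 264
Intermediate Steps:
l(r) = r²
R(o, h) = o² - o (R(o, h) = o² + o*(-1) = o² - o)
m(-5)*33 + R(l(-1), -4) = 8*33 + (-1)²*(-1 + (-1)²) = 264 + 1*(-1 + 1) = 264 + 1*0 = 264 + 0 = 264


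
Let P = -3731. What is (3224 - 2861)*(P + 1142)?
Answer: -939807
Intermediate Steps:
(3224 - 2861)*(P + 1142) = (3224 - 2861)*(-3731 + 1142) = 363*(-2589) = -939807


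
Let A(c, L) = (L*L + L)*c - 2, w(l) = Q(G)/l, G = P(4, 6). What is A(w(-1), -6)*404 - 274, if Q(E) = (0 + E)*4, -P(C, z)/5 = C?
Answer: 968518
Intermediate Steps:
P(C, z) = -5*C
G = -20 (G = -5*4 = -20)
Q(E) = 4*E (Q(E) = E*4 = 4*E)
w(l) = -80/l (w(l) = (4*(-20))/l = -80/l)
A(c, L) = -2 + c*(L + L**2) (A(c, L) = (L**2 + L)*c - 2 = (L + L**2)*c - 2 = c*(L + L**2) - 2 = -2 + c*(L + L**2))
A(w(-1), -6)*404 - 274 = (-2 - (-480)/(-1) - 80/(-1)*(-6)**2)*404 - 274 = (-2 - (-480)*(-1) - 80*(-1)*36)*404 - 274 = (-2 - 6*80 + 80*36)*404 - 274 = (-2 - 480 + 2880)*404 - 274 = 2398*404 - 274 = 968792 - 274 = 968518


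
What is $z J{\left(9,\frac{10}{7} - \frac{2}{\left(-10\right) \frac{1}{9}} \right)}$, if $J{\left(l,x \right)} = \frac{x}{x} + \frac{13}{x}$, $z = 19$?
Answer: $\frac{10792}{113} \approx 95.504$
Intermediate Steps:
$J{\left(l,x \right)} = 1 + \frac{13}{x}$
$z J{\left(9,\frac{10}{7} - \frac{2}{\left(-10\right) \frac{1}{9}} \right)} = 19 \frac{13 + \left(\frac{10}{7} - \frac{2}{\left(-10\right) \frac{1}{9}}\right)}{\frac{10}{7} - \frac{2}{\left(-10\right) \frac{1}{9}}} = 19 \frac{13 - \left(- \frac{10}{7} + \frac{2}{\left(-10\right) \frac{1}{9}}\right)}{10 \cdot \frac{1}{7} - \frac{2}{\left(-10\right) \frac{1}{9}}} = 19 \frac{13 - \left(- \frac{10}{7} + \frac{2}{- \frac{10}{9}}\right)}{\frac{10}{7} - \frac{2}{- \frac{10}{9}}} = 19 \frac{13 + \left(\frac{10}{7} - - \frac{9}{5}\right)}{\frac{10}{7} - - \frac{9}{5}} = 19 \frac{13 + \left(\frac{10}{7} + \frac{9}{5}\right)}{\frac{10}{7} + \frac{9}{5}} = 19 \frac{13 + \frac{113}{35}}{\frac{113}{35}} = 19 \cdot \frac{35}{113} \cdot \frac{568}{35} = 19 \cdot \frac{568}{113} = \frac{10792}{113}$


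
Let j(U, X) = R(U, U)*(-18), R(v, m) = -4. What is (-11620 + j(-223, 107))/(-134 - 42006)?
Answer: 2887/10535 ≈ 0.27404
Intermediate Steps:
j(U, X) = 72 (j(U, X) = -4*(-18) = 72)
(-11620 + j(-223, 107))/(-134 - 42006) = (-11620 + 72)/(-134 - 42006) = -11548/(-42140) = -11548*(-1/42140) = 2887/10535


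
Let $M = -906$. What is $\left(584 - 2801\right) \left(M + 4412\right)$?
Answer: $-7772802$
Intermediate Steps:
$\left(584 - 2801\right) \left(M + 4412\right) = \left(584 - 2801\right) \left(-906 + 4412\right) = \left(-2217\right) 3506 = -7772802$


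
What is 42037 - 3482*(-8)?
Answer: 69893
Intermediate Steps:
42037 - 3482*(-8) = 42037 - 1*(-27856) = 42037 + 27856 = 69893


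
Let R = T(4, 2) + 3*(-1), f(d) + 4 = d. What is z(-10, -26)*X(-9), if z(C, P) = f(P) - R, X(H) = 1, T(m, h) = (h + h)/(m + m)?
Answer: -55/2 ≈ -27.500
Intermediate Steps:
T(m, h) = h/m (T(m, h) = (2*h)/((2*m)) = (2*h)*(1/(2*m)) = h/m)
f(d) = -4 + d
R = -5/2 (R = 2/4 + 3*(-1) = 2*(¼) - 3 = ½ - 3 = -5/2 ≈ -2.5000)
z(C, P) = -3/2 + P (z(C, P) = (-4 + P) - 1*(-5/2) = (-4 + P) + 5/2 = -3/2 + P)
z(-10, -26)*X(-9) = (-3/2 - 26)*1 = -55/2*1 = -55/2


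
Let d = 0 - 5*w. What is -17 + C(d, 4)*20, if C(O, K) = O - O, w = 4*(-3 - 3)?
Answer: -17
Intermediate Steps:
w = -24 (w = 4*(-6) = -24)
d = 120 (d = 0 - 5*(-24) = 0 + 120 = 120)
C(O, K) = 0
-17 + C(d, 4)*20 = -17 + 0*20 = -17 + 0 = -17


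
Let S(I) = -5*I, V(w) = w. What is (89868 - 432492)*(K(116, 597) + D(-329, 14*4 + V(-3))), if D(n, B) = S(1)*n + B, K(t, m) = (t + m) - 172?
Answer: -767135136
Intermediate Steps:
K(t, m) = -172 + m + t (K(t, m) = (m + t) - 172 = -172 + m + t)
D(n, B) = B - 5*n (D(n, B) = (-5*1)*n + B = -5*n + B = B - 5*n)
(89868 - 432492)*(K(116, 597) + D(-329, 14*4 + V(-3))) = (89868 - 432492)*((-172 + 597 + 116) + ((14*4 - 3) - 5*(-329))) = -342624*(541 + ((56 - 3) + 1645)) = -342624*(541 + (53 + 1645)) = -342624*(541 + 1698) = -342624*2239 = -767135136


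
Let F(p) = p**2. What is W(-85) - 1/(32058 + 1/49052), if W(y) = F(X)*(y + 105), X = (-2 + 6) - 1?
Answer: 283051574008/1572509017 ≈ 180.00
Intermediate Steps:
X = 3 (X = 4 - 1 = 3)
W(y) = 945 + 9*y (W(y) = 3**2*(y + 105) = 9*(105 + y) = 945 + 9*y)
W(-85) - 1/(32058 + 1/49052) = (945 + 9*(-85)) - 1/(32058 + 1/49052) = (945 - 765) - 1/(32058 + 1/49052) = 180 - 1/1572509017/49052 = 180 - 1*49052/1572509017 = 180 - 49052/1572509017 = 283051574008/1572509017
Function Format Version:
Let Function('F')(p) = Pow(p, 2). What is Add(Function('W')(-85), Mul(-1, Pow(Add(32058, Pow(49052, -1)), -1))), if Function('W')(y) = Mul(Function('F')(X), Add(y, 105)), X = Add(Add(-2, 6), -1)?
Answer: Rational(283051574008, 1572509017) ≈ 180.00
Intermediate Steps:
X = 3 (X = Add(4, -1) = 3)
Function('W')(y) = Add(945, Mul(9, y)) (Function('W')(y) = Mul(Pow(3, 2), Add(y, 105)) = Mul(9, Add(105, y)) = Add(945, Mul(9, y)))
Add(Function('W')(-85), Mul(-1, Pow(Add(32058, Pow(49052, -1)), -1))) = Add(Add(945, Mul(9, -85)), Mul(-1, Pow(Add(32058, Pow(49052, -1)), -1))) = Add(Add(945, -765), Mul(-1, Pow(Add(32058, Rational(1, 49052)), -1))) = Add(180, Mul(-1, Pow(Rational(1572509017, 49052), -1))) = Add(180, Mul(-1, Rational(49052, 1572509017))) = Add(180, Rational(-49052, 1572509017)) = Rational(283051574008, 1572509017)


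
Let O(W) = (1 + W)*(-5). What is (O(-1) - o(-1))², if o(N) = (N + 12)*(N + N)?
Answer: 484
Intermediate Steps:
O(W) = -5 - 5*W
o(N) = 2*N*(12 + N) (o(N) = (12 + N)*(2*N) = 2*N*(12 + N))
(O(-1) - o(-1))² = ((-5 - 5*(-1)) - 2*(-1)*(12 - 1))² = ((-5 + 5) - 2*(-1)*11)² = (0 - 1*(-22))² = (0 + 22)² = 22² = 484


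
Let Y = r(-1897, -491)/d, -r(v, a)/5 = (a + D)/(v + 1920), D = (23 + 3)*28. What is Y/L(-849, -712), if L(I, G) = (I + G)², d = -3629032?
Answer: 1185/203387585133656 ≈ 5.8263e-12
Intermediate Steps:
D = 728 (D = 26*28 = 728)
L(I, G) = (G + I)²
r(v, a) = -5*(728 + a)/(1920 + v) (r(v, a) = -5*(a + 728)/(v + 1920) = -5*(728 + a)/(1920 + v))
Y = 1185/83467736 (Y = (5*(-728 - 1*(-491))/(1920 - 1897))/(-3629032) = (5*(-728 + 491)/23)*(-1/3629032) = (5*(1/23)*(-237))*(-1/3629032) = -1185/23*(-1/3629032) = 1185/83467736 ≈ 1.4197e-5)
Y/L(-849, -712) = 1185/(83467736*((-712 - 849)²)) = 1185/(83467736*((-1561)²)) = (1185/83467736)/2436721 = (1185/83467736)*(1/2436721) = 1185/203387585133656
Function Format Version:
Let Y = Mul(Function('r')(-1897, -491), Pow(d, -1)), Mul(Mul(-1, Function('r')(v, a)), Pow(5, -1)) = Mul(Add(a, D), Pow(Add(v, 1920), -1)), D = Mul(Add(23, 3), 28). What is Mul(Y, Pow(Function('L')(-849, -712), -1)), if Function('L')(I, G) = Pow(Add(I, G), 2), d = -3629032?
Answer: Rational(1185, 203387585133656) ≈ 5.8263e-12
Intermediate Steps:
D = 728 (D = Mul(26, 28) = 728)
Function('L')(I, G) = Pow(Add(G, I), 2)
Function('r')(v, a) = Mul(-5, Pow(Add(1920, v), -1), Add(728, a)) (Function('r')(v, a) = Mul(-5, Mul(Add(a, 728), Pow(Add(v, 1920), -1))) = Mul(-5, Mul(Add(728, a), Pow(Add(1920, v), -1))) = Mul(-5, Mul(Pow(Add(1920, v), -1), Add(728, a))) = Mul(-5, Pow(Add(1920, v), -1), Add(728, a)))
Y = Rational(1185, 83467736) (Y = Mul(Mul(5, Pow(Add(1920, -1897), -1), Add(-728, Mul(-1, -491))), Pow(-3629032, -1)) = Mul(Mul(5, Pow(23, -1), Add(-728, 491)), Rational(-1, 3629032)) = Mul(Mul(5, Rational(1, 23), -237), Rational(-1, 3629032)) = Mul(Rational(-1185, 23), Rational(-1, 3629032)) = Rational(1185, 83467736) ≈ 1.4197e-5)
Mul(Y, Pow(Function('L')(-849, -712), -1)) = Mul(Rational(1185, 83467736), Pow(Pow(Add(-712, -849), 2), -1)) = Mul(Rational(1185, 83467736), Pow(Pow(-1561, 2), -1)) = Mul(Rational(1185, 83467736), Pow(2436721, -1)) = Mul(Rational(1185, 83467736), Rational(1, 2436721)) = Rational(1185, 203387585133656)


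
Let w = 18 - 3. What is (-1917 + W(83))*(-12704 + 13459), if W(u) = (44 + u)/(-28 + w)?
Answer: -18911240/13 ≈ -1.4547e+6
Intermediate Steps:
w = 15
W(u) = -44/13 - u/13 (W(u) = (44 + u)/(-28 + 15) = (44 + u)/(-13) = (44 + u)*(-1/13) = -44/13 - u/13)
(-1917 + W(83))*(-12704 + 13459) = (-1917 + (-44/13 - 1/13*83))*(-12704 + 13459) = (-1917 + (-44/13 - 83/13))*755 = (-1917 - 127/13)*755 = -25048/13*755 = -18911240/13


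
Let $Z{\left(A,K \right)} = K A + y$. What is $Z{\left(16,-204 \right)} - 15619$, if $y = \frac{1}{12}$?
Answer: $- \frac{226595}{12} \approx -18883.0$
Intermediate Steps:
$y = \frac{1}{12} \approx 0.083333$
$Z{\left(A,K \right)} = \frac{1}{12} + A K$ ($Z{\left(A,K \right)} = K A + \frac{1}{12} = A K + \frac{1}{12} = \frac{1}{12} + A K$)
$Z{\left(16,-204 \right)} - 15619 = \left(\frac{1}{12} + 16 \left(-204\right)\right) - 15619 = \left(\frac{1}{12} - 3264\right) - 15619 = - \frac{39167}{12} - 15619 = - \frac{226595}{12}$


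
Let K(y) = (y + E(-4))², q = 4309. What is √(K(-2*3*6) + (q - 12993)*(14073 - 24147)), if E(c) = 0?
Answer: 2*√21870978 ≈ 9353.3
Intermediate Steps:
K(y) = y² (K(y) = (y + 0)² = y²)
√(K(-2*3*6) + (q - 12993)*(14073 - 24147)) = √((-2*3*6)² + (4309 - 12993)*(14073 - 24147)) = √((-6*6)² - 8684*(-10074)) = √((-36)² + 87482616) = √(1296 + 87482616) = √87483912 = 2*√21870978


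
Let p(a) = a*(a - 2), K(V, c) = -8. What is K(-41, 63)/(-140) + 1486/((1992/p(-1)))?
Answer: 26669/11620 ≈ 2.2951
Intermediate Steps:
p(a) = a*(-2 + a)
K(-41, 63)/(-140) + 1486/((1992/p(-1))) = -8/(-140) + 1486/((1992/((-(-2 - 1))))) = -8*(-1/140) + 1486/((1992/((-1*(-3))))) = 2/35 + 1486/((1992/3)) = 2/35 + 1486/((1992*(1/3))) = 2/35 + 1486/664 = 2/35 + 1486*(1/664) = 2/35 + 743/332 = 26669/11620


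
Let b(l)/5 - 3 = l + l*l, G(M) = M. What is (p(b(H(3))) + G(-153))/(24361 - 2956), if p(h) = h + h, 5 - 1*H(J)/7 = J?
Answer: 659/7135 ≈ 0.092362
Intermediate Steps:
H(J) = 35 - 7*J
b(l) = 15 + 5*l + 5*l² (b(l) = 15 + 5*(l + l*l) = 15 + 5*(l + l²) = 15 + (5*l + 5*l²) = 15 + 5*l + 5*l²)
p(h) = 2*h
(p(b(H(3))) + G(-153))/(24361 - 2956) = (2*(15 + 5*(35 - 7*3) + 5*(35 - 7*3)²) - 153)/(24361 - 2956) = (2*(15 + 5*(35 - 21) + 5*(35 - 21)²) - 153)/21405 = (2*(15 + 5*14 + 5*14²) - 153)*(1/21405) = (2*(15 + 70 + 5*196) - 153)*(1/21405) = (2*(15 + 70 + 980) - 153)*(1/21405) = (2*1065 - 153)*(1/21405) = (2130 - 153)*(1/21405) = 1977*(1/21405) = 659/7135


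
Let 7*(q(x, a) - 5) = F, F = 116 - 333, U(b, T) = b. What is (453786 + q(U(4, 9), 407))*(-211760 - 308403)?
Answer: -236029162880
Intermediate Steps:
F = -217
q(x, a) = -26 (q(x, a) = 5 + (1/7)*(-217) = 5 - 31 = -26)
(453786 + q(U(4, 9), 407))*(-211760 - 308403) = (453786 - 26)*(-211760 - 308403) = 453760*(-520163) = -236029162880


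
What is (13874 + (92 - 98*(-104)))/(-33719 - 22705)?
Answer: -12079/28212 ≈ -0.42815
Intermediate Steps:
(13874 + (92 - 98*(-104)))/(-33719 - 22705) = (13874 + (92 + 10192))/(-56424) = (13874 + 10284)*(-1/56424) = 24158*(-1/56424) = -12079/28212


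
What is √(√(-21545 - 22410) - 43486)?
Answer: √(-43486 + I*√43955) ≈ 0.5027 + 208.53*I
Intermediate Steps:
√(√(-21545 - 22410) - 43486) = √(√(-43955) - 43486) = √(I*√43955 - 43486) = √(-43486 + I*√43955)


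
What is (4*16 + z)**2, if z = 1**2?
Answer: 4225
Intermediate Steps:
z = 1
(4*16 + z)**2 = (4*16 + 1)**2 = (64 + 1)**2 = 65**2 = 4225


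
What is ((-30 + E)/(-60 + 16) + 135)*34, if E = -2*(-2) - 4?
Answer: 50745/11 ≈ 4613.2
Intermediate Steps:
E = 0 (E = 4 - 4 = 0)
((-30 + E)/(-60 + 16) + 135)*34 = ((-30 + 0)/(-60 + 16) + 135)*34 = (-30/(-44) + 135)*34 = (-30*(-1/44) + 135)*34 = (15/22 + 135)*34 = (2985/22)*34 = 50745/11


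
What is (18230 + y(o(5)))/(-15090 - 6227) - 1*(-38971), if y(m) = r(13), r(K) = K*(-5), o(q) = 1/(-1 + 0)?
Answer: 830726642/21317 ≈ 38970.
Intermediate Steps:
o(q) = -1 (o(q) = 1/(-1) = -1)
r(K) = -5*K
y(m) = -65 (y(m) = -5*13 = -65)
(18230 + y(o(5)))/(-15090 - 6227) - 1*(-38971) = (18230 - 65)/(-15090 - 6227) - 1*(-38971) = 18165/(-21317) + 38971 = 18165*(-1/21317) + 38971 = -18165/21317 + 38971 = 830726642/21317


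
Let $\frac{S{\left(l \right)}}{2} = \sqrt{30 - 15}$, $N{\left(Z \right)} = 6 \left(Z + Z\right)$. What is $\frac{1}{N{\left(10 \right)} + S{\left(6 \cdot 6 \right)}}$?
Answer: $\frac{2}{239} - \frac{\sqrt{15}}{7170} \approx 0.007828$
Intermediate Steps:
$N{\left(Z \right)} = 12 Z$ ($N{\left(Z \right)} = 6 \cdot 2 Z = 12 Z$)
$S{\left(l \right)} = 2 \sqrt{15}$ ($S{\left(l \right)} = 2 \sqrt{30 - 15} = 2 \sqrt{15}$)
$\frac{1}{N{\left(10 \right)} + S{\left(6 \cdot 6 \right)}} = \frac{1}{12 \cdot 10 + 2 \sqrt{15}} = \frac{1}{120 + 2 \sqrt{15}}$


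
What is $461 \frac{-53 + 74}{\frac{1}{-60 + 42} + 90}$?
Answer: $\frac{174258}{1619} \approx 107.63$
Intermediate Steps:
$461 \frac{-53 + 74}{\frac{1}{-60 + 42} + 90} = 461 \frac{21}{\frac{1}{-18} + 90} = 461 \frac{21}{- \frac{1}{18} + 90} = 461 \frac{21}{\frac{1619}{18}} = 461 \cdot 21 \cdot \frac{18}{1619} = 461 \cdot \frac{378}{1619} = \frac{174258}{1619}$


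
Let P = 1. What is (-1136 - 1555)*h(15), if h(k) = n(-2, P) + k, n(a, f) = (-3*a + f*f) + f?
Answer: -61893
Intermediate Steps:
n(a, f) = f + f**2 - 3*a (n(a, f) = (-3*a + f**2) + f = (f**2 - 3*a) + f = f + f**2 - 3*a)
h(k) = 8 + k (h(k) = (1 + 1**2 - 3*(-2)) + k = (1 + 1 + 6) + k = 8 + k)
(-1136 - 1555)*h(15) = (-1136 - 1555)*(8 + 15) = -2691*23 = -61893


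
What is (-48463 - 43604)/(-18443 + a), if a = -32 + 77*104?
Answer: 30689/3489 ≈ 8.7959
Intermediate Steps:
a = 7976 (a = -32 + 8008 = 7976)
(-48463 - 43604)/(-18443 + a) = (-48463 - 43604)/(-18443 + 7976) = -92067/(-10467) = -92067*(-1/10467) = 30689/3489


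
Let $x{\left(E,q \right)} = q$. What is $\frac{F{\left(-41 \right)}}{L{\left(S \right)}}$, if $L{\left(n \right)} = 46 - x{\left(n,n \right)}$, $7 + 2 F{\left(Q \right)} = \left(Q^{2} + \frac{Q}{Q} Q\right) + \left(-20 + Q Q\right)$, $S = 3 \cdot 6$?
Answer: $\frac{1647}{28} \approx 58.821$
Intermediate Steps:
$S = 18$
$F{\left(Q \right)} = - \frac{27}{2} + Q^{2} + \frac{Q}{2}$ ($F{\left(Q \right)} = - \frac{7}{2} + \frac{\left(Q^{2} + \frac{Q}{Q} Q\right) + \left(-20 + Q Q\right)}{2} = - \frac{7}{2} + \frac{\left(Q^{2} + 1 Q\right) + \left(-20 + Q^{2}\right)}{2} = - \frac{7}{2} + \frac{\left(Q^{2} + Q\right) + \left(-20 + Q^{2}\right)}{2} = - \frac{7}{2} + \frac{\left(Q + Q^{2}\right) + \left(-20 + Q^{2}\right)}{2} = - \frac{7}{2} + \frac{-20 + Q + 2 Q^{2}}{2} = - \frac{7}{2} + \left(-10 + Q^{2} + \frac{Q}{2}\right) = - \frac{27}{2} + Q^{2} + \frac{Q}{2}$)
$L{\left(n \right)} = 46 - n$
$\frac{F{\left(-41 \right)}}{L{\left(S \right)}} = \frac{- \frac{27}{2} + \left(-41\right)^{2} + \frac{1}{2} \left(-41\right)}{46 - 18} = \frac{- \frac{27}{2} + 1681 - \frac{41}{2}}{46 - 18} = \frac{1647}{28}$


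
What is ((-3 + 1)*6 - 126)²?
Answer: 19044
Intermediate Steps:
((-3 + 1)*6 - 126)² = (-2*6 - 126)² = (-12 - 126)² = (-138)² = 19044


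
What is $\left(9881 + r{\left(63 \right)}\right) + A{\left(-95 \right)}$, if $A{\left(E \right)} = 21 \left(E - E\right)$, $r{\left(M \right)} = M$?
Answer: $9944$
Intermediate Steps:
$A{\left(E \right)} = 0$ ($A{\left(E \right)} = 21 \cdot 0 = 0$)
$\left(9881 + r{\left(63 \right)}\right) + A{\left(-95 \right)} = \left(9881 + 63\right) + 0 = 9944 + 0 = 9944$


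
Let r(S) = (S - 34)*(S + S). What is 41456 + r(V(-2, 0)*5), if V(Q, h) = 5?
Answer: 41006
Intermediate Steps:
r(S) = 2*S*(-34 + S) (r(S) = (-34 + S)*(2*S) = 2*S*(-34 + S))
41456 + r(V(-2, 0)*5) = 41456 + 2*(5*5)*(-34 + 5*5) = 41456 + 2*25*(-34 + 25) = 41456 + 2*25*(-9) = 41456 - 450 = 41006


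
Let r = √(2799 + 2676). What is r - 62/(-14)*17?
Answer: 527/7 + 5*√219 ≈ 149.28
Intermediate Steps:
r = 5*√219 (r = √5475 = 5*√219 ≈ 73.993)
r - 62/(-14)*17 = 5*√219 - 62/(-14)*17 = 5*√219 - 62*(-1)/14*17 = 5*√219 - 2*(-31/14)*17 = 5*√219 + (31/7)*17 = 5*√219 + 527/7 = 527/7 + 5*√219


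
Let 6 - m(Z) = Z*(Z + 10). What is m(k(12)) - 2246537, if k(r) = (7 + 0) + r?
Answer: -2247082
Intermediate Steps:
k(r) = 7 + r
m(Z) = 6 - Z*(10 + Z) (m(Z) = 6 - Z*(Z + 10) = 6 - Z*(10 + Z))
m(k(12)) - 2246537 = (6 - (7 + 12)**2 - 10*(7 + 12)) - 2246537 = (6 - 1*19**2 - 10*19) - 2246537 = (6 - 1*361 - 190) - 2246537 = (6 - 361 - 190) - 2246537 = -545 - 2246537 = -2247082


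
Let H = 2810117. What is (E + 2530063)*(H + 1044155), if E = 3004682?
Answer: 21332412680640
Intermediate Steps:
(E + 2530063)*(H + 1044155) = (3004682 + 2530063)*(2810117 + 1044155) = 5534745*3854272 = 21332412680640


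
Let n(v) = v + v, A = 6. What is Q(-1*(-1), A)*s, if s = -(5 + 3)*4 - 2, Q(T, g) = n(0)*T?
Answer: 0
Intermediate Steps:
n(v) = 2*v
Q(T, g) = 0 (Q(T, g) = (2*0)*T = 0*T = 0)
s = -34 (s = -8*4 - 2 = -1*32 - 2 = -32 - 2 = -34)
Q(-1*(-1), A)*s = 0*(-34) = 0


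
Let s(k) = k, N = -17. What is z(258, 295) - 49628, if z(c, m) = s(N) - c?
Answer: -49903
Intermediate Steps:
z(c, m) = -17 - c
z(258, 295) - 49628 = (-17 - 1*258) - 49628 = (-17 - 258) - 49628 = -275 - 49628 = -49903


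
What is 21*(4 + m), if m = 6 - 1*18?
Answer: -168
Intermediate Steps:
m = -12 (m = 6 - 18 = -12)
21*(4 + m) = 21*(4 - 12) = 21*(-8) = -168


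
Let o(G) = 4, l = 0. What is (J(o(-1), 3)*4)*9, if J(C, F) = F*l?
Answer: 0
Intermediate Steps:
J(C, F) = 0 (J(C, F) = F*0 = 0)
(J(o(-1), 3)*4)*9 = (0*4)*9 = 0*9 = 0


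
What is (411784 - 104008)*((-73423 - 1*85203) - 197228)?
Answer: -109523320704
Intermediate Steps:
(411784 - 104008)*((-73423 - 1*85203) - 197228) = 307776*((-73423 - 85203) - 197228) = 307776*(-158626 - 197228) = 307776*(-355854) = -109523320704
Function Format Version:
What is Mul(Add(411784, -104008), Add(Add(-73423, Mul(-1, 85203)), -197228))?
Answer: -109523320704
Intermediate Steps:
Mul(Add(411784, -104008), Add(Add(-73423, Mul(-1, 85203)), -197228)) = Mul(307776, Add(Add(-73423, -85203), -197228)) = Mul(307776, Add(-158626, -197228)) = Mul(307776, -355854) = -109523320704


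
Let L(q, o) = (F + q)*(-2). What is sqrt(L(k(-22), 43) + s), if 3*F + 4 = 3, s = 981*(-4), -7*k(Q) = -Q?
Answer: I*sqrt(1727418)/21 ≈ 62.586*I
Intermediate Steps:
k(Q) = Q/7 (k(Q) = -(-1)*Q/7 = Q/7)
s = -3924
F = -1/3 (F = -4/3 + (1/3)*3 = -4/3 + 1 = -1/3 ≈ -0.33333)
L(q, o) = 2/3 - 2*q (L(q, o) = (-1/3 + q)*(-2) = 2/3 - 2*q)
sqrt(L(k(-22), 43) + s) = sqrt((2/3 - 2*(-22)/7) - 3924) = sqrt((2/3 - 2*(-22/7)) - 3924) = sqrt((2/3 + 44/7) - 3924) = sqrt(146/21 - 3924) = sqrt(-82258/21) = I*sqrt(1727418)/21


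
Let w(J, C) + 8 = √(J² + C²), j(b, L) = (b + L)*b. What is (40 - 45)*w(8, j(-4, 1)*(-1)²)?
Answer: 40 - 20*√13 ≈ -32.111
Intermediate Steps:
j(b, L) = b*(L + b) (j(b, L) = (L + b)*b = b*(L + b))
w(J, C) = -8 + √(C² + J²) (w(J, C) = -8 + √(J² + C²) = -8 + √(C² + J²))
(40 - 45)*w(8, j(-4, 1)*(-1)²) = (40 - 45)*(-8 + √((-4*(1 - 4)*(-1)²)² + 8²)) = -5*(-8 + √((-4*(-3)*1)² + 64)) = -5*(-8 + √((12*1)² + 64)) = -5*(-8 + √(12² + 64)) = -5*(-8 + √(144 + 64)) = -5*(-8 + √208) = -5*(-8 + 4*√13) = 40 - 20*√13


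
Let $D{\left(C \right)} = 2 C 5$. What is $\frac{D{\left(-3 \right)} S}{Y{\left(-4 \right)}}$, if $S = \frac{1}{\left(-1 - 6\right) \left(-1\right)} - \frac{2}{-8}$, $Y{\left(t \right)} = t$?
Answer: $\frac{165}{56} \approx 2.9464$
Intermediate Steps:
$D{\left(C \right)} = 10 C$
$S = \frac{11}{28}$ ($S = \frac{1}{-7} \left(-1\right) - - \frac{1}{4} = \left(- \frac{1}{7}\right) \left(-1\right) + \frac{1}{4} = \frac{1}{7} + \frac{1}{4} = \frac{11}{28} \approx 0.39286$)
$\frac{D{\left(-3 \right)} S}{Y{\left(-4 \right)}} = \frac{10 \left(-3\right) \frac{11}{28}}{-4} = \left(-30\right) \frac{11}{28} \left(- \frac{1}{4}\right) = \left(- \frac{165}{14}\right) \left(- \frac{1}{4}\right) = \frac{165}{56}$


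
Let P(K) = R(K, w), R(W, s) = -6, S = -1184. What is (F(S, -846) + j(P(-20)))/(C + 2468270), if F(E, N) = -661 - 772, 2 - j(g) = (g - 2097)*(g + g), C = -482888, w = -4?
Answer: -2963/220598 ≈ -0.013432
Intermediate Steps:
P(K) = -6
j(g) = 2 - 2*g*(-2097 + g) (j(g) = 2 - (g - 2097)*(g + g) = 2 - (-2097 + g)*2*g = 2 - 2*g*(-2097 + g))
F(E, N) = -1433
(F(S, -846) + j(P(-20)))/(C + 2468270) = (-1433 + (2 - 2*(-6)**2 + 4194*(-6)))/(-482888 + 2468270) = (-1433 + (2 - 2*36 - 25164))/1985382 = (-1433 + (2 - 72 - 25164))*(1/1985382) = (-1433 - 25234)*(1/1985382) = -26667*1/1985382 = -2963/220598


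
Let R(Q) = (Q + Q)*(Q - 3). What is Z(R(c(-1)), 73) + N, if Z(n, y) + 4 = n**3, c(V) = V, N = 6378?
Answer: 6886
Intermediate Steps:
R(Q) = 2*Q*(-3 + Q) (R(Q) = (2*Q)*(-3 + Q) = 2*Q*(-3 + Q))
Z(n, y) = -4 + n**3
Z(R(c(-1)), 73) + N = (-4 + (2*(-1)*(-3 - 1))**3) + 6378 = (-4 + (2*(-1)*(-4))**3) + 6378 = (-4 + 8**3) + 6378 = (-4 + 512) + 6378 = 508 + 6378 = 6886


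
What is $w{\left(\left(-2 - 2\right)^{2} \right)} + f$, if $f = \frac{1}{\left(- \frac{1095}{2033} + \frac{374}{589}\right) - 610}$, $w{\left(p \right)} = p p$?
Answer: $\frac{9840053969}{38437957} \approx 256.0$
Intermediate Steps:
$w{\left(p \right)} = p^{2}$
$f = - \frac{63023}{38437957}$ ($f = \frac{1}{\left(\left(-1095\right) \frac{1}{2033} + 374 \cdot \frac{1}{589}\right) - 610} = \frac{1}{\left(- \frac{1095}{2033} + \frac{374}{589}\right) - 610} = \frac{1}{\frac{6073}{63023} - 610} = \frac{1}{- \frac{38437957}{63023}} = - \frac{63023}{38437957} \approx -0.0016396$)
$w{\left(\left(-2 - 2\right)^{2} \right)} + f = \left(\left(-2 - 2\right)^{2}\right)^{2} - \frac{63023}{38437957} = \left(\left(-4\right)^{2}\right)^{2} - \frac{63023}{38437957} = 16^{2} - \frac{63023}{38437957} = 256 - \frac{63023}{38437957} = \frac{9840053969}{38437957}$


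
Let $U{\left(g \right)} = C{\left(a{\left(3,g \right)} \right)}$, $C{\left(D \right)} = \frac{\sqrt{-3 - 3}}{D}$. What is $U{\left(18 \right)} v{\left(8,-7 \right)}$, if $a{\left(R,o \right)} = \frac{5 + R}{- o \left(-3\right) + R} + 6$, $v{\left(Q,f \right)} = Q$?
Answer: $\frac{228 i \sqrt{6}}{175} \approx 3.1913 i$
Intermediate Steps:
$a{\left(R,o \right)} = 6 + \frac{5 + R}{R + 3 o}$ ($a{\left(R,o \right)} = \frac{5 + R}{3 o + R} + 6 = \frac{5 + R}{R + 3 o} + 6 = 6 + \frac{5 + R}{R + 3 o}$)
$C{\left(D \right)} = \frac{i \sqrt{6}}{D}$ ($C{\left(D \right)} = \frac{\sqrt{-6}}{D} = \frac{i \sqrt{6}}{D}$)
$U{\left(g \right)} = \frac{i \sqrt{6} \left(3 + 3 g\right)}{26 + 18 g}$ ($U{\left(g \right)} = \frac{i \sqrt{6}}{\frac{1}{3 + 3 g} \left(5 + 7 \cdot 3 + 18 g\right)} = \frac{i \sqrt{6}}{\frac{1}{3 + 3 g} \left(5 + 21 + 18 g\right)} = \frac{i \sqrt{6}}{\frac{1}{3 + 3 g} \left(26 + 18 g\right)} = i \sqrt{6} \frac{3 + 3 g}{26 + 18 g} = \frac{i \sqrt{6} \left(3 + 3 g\right)}{26 + 18 g}$)
$U{\left(18 \right)} v{\left(8,-7 \right)} = \frac{3 i \sqrt{6} \left(1 + 18\right)}{2 \left(13 + 9 \cdot 18\right)} 8 = \frac{3}{2} i \sqrt{6} \frac{1}{13 + 162} \cdot 19 \cdot 8 = \frac{3}{2} i \sqrt{6} \cdot \frac{1}{175} \cdot 19 \cdot 8 = \frac{57 i \sqrt{6}}{350} \cdot 8 = \frac{228 i \sqrt{6}}{175}$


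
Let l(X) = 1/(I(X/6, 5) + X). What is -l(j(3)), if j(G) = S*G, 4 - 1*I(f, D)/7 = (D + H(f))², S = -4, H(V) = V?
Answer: 1/47 ≈ 0.021277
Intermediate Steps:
I(f, D) = 28 - 7*(D + f)²
j(G) = -4*G
l(X) = 1/(28 + X - 7*(5 + X/6)²) (l(X) = 1/((28 - 7*(5 + X/6)²) + X) = 1/(28 + X - 7*(5 + X/6)²))
-l(j(3)) = -36/(1008 - 7*(30 - 4*3)² + 36*(-4*3)) = -36/(1008 - 7*(30 - 12)² + 36*(-12)) = -36/(1008 - 7*18² - 432) = -36/(1008 - 7*324 - 432) = -36/(1008 - 2268 - 432) = -36/(-1692) = -36*(-1)/1692 = -1*(-1/47) = 1/47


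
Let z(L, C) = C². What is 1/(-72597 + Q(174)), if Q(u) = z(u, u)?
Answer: -1/42321 ≈ -2.3629e-5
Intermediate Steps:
Q(u) = u²
1/(-72597 + Q(174)) = 1/(-72597 + 174²) = 1/(-72597 + 30276) = 1/(-42321) = -1/42321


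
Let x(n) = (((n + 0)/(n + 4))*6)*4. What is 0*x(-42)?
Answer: 0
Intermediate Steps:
x(n) = 24*n/(4 + n) (x(n) = ((n/(4 + n))*6)*4 = (6*n/(4 + n))*4 = 24*n/(4 + n))
0*x(-42) = 0*(24*(-42)/(4 - 42)) = 0*(24*(-42)/(-38)) = 0*(24*(-42)*(-1/38)) = 0*(504/19) = 0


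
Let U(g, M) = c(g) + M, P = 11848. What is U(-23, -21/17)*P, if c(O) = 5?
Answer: 758272/17 ≈ 44604.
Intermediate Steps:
U(g, M) = 5 + M
U(-23, -21/17)*P = (5 - 21/17)*11848 = (64/17)*11848 = 758272/17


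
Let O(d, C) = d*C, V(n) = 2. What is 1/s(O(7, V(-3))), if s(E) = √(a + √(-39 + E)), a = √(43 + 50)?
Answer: (√93 + 5*I)^(-½) ≈ 0.29477 - 0.071874*I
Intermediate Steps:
a = √93 ≈ 9.6436
O(d, C) = C*d
s(E) = √(√93 + √(-39 + E))
1/s(O(7, V(-3))) = 1/(√(√93 + √(-39 + 2*7))) = 1/(√(√93 + √(-39 + 14))) = 1/(√(√93 + √(-25))) = 1/(√(√93 + 5*I)) = (√93 + 5*I)^(-½)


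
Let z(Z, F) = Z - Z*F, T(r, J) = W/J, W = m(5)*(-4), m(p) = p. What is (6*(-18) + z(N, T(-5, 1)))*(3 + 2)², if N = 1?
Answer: -2175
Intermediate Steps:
W = -20 (W = 5*(-4) = -20)
T(r, J) = -20/J
z(Z, F) = Z - F*Z
(6*(-18) + z(N, T(-5, 1)))*(3 + 2)² = (6*(-18) + 1*(1 - (-20)/1))*(3 + 2)² = (-108 + 1*(1 - (-20)))*5² = (-108 + 1*(1 - 1*(-20)))*25 = (-108 + 1*(1 + 20))*25 = (-108 + 1*21)*25 = (-108 + 21)*25 = -87*25 = -2175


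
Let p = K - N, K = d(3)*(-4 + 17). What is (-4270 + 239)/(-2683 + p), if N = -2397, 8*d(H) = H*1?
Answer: 32248/2249 ≈ 14.339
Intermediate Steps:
d(H) = H/8 (d(H) = (H*1)/8 = H/8)
K = 39/8 (K = ((⅛)*3)*(-4 + 17) = (3/8)*13 = 39/8 ≈ 4.8750)
p = 19215/8 (p = 39/8 - 1*(-2397) = 39/8 + 2397 = 19215/8 ≈ 2401.9)
(-4270 + 239)/(-2683 + p) = (-4270 + 239)/(-2683 + 19215/8) = -4031/(-2249/8) = -4031*(-8/2249) = 32248/2249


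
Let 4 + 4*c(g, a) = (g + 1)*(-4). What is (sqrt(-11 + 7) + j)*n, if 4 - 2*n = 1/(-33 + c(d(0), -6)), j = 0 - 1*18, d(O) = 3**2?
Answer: -1593/44 + 177*I/44 ≈ -36.205 + 4.0227*I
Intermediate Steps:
d(O) = 9
j = -18 (j = 0 - 18 = -18)
c(g, a) = -2 - g (c(g, a) = -1 + ((g + 1)*(-4))/4 = -1 + ((1 + g)*(-4))/4 = -1 + (-4 - 4*g)/4 = -1 + (-1 - g) = -2 - g)
n = 177/88 (n = 2 - 1/(2*(-33 + (-2 - 1*9))) = 2 - 1/(2*(-33 + (-2 - 9))) = 2 - 1/(2*(-33 - 11)) = 2 - 1/2/(-44) = 2 - 1/2*(-1/44) = 2 + 1/88 = 177/88 ≈ 2.0114)
(sqrt(-11 + 7) + j)*n = (sqrt(-11 + 7) - 18)*(177/88) = (sqrt(-4) - 18)*(177/88) = (2*I - 18)*(177/88) = (-18 + 2*I)*(177/88) = -1593/44 + 177*I/44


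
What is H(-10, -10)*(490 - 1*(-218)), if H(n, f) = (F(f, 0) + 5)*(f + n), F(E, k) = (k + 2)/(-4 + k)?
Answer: -63720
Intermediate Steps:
F(E, k) = (2 + k)/(-4 + k)
H(n, f) = 9*f/2 + 9*n/2 (H(n, f) = ((2 + 0)/(-4 + 0) + 5)*(f + n) = (2/(-4) + 5)*(f + n) = (-¼*2 + 5)*(f + n) = (-½ + 5)*(f + n) = 9*(f + n)/2 = 9*f/2 + 9*n/2)
H(-10, -10)*(490 - 1*(-218)) = ((9/2)*(-10) + (9/2)*(-10))*(490 - 1*(-218)) = (-45 - 45)*(490 + 218) = -90*708 = -63720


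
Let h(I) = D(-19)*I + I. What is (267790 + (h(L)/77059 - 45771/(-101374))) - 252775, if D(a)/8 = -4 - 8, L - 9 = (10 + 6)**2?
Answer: 117294837653029/7811779066 ≈ 15015.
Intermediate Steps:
L = 265 (L = 9 + (10 + 6)**2 = 9 + 16**2 = 9 + 256 = 265)
D(a) = -96 (D(a) = 8*(-4 - 8) = 8*(-12) = -96)
h(I) = -95*I (h(I) = -96*I + I = -95*I)
(267790 + (h(L)/77059 - 45771/(-101374))) - 252775 = (267790 + (-95*265/77059 - 45771/(-101374))) - 252775 = (267790 + (-25175*1/77059 - 45771*(-1/101374))) - 252775 = (267790 + (-25175/77059 + 45771/101374)) - 252775 = (267790 + 974977039/7811779066) - 252775 = 2091917291061179/7811779066 - 252775 = 117294837653029/7811779066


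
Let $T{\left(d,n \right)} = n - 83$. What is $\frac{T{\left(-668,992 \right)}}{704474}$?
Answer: $\frac{909}{704474} \approx 0.0012903$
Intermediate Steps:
$T{\left(d,n \right)} = -83 + n$
$\frac{T{\left(-668,992 \right)}}{704474} = \frac{-83 + 992}{704474} = 909 \cdot \frac{1}{704474} = \frac{909}{704474}$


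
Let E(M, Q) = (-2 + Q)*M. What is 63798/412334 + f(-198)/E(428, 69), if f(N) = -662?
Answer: 389126585/2956022446 ≈ 0.13164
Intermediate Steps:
E(M, Q) = M*(-2 + Q)
63798/412334 + f(-198)/E(428, 69) = 63798/412334 - 662*1/(428*(-2 + 69)) = 63798*(1/412334) - 662/(428*67) = 31899/206167 - 662/28676 = 31899/206167 - 662*1/28676 = 31899/206167 - 331/14338 = 389126585/2956022446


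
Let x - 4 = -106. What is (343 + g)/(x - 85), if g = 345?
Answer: -688/187 ≈ -3.6791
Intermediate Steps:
x = -102 (x = 4 - 106 = -102)
(343 + g)/(x - 85) = (343 + 345)/(-102 - 85) = 688/(-187) = 688*(-1/187) = -688/187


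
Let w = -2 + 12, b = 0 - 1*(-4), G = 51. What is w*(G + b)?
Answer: 550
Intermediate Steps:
b = 4 (b = 0 + 4 = 4)
w = 10
w*(G + b) = 10*(51 + 4) = 10*55 = 550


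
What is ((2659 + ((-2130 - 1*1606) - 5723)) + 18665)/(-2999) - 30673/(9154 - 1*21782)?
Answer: -57842893/37871372 ≈ -1.5274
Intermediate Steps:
((2659 + ((-2130 - 1*1606) - 5723)) + 18665)/(-2999) - 30673/(9154 - 1*21782) = ((2659 + ((-2130 - 1606) - 5723)) + 18665)*(-1/2999) - 30673/(9154 - 21782) = ((2659 + (-3736 - 5723)) + 18665)*(-1/2999) - 30673/(-12628) = ((2659 - 9459) + 18665)*(-1/2999) - 30673*(-1/12628) = (-6800 + 18665)*(-1/2999) + 30673/12628 = 11865*(-1/2999) + 30673/12628 = -11865/2999 + 30673/12628 = -57842893/37871372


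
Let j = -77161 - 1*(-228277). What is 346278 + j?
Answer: 497394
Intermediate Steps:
j = 151116 (j = -77161 + 228277 = 151116)
346278 + j = 346278 + 151116 = 497394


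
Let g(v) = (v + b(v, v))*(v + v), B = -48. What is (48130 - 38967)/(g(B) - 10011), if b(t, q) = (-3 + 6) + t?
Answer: -9163/1083 ≈ -8.4608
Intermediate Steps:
b(t, q) = 3 + t
g(v) = 2*v*(3 + 2*v) (g(v) = (v + (3 + v))*(v + v) = (3 + 2*v)*(2*v) = 2*v*(3 + 2*v))
(48130 - 38967)/(g(B) - 10011) = (48130 - 38967)/(2*(-48)*(3 + 2*(-48)) - 10011) = 9163/(2*(-48)*(3 - 96) - 10011) = 9163/(2*(-48)*(-93) - 10011) = 9163/(8928 - 10011) = 9163/(-1083) = 9163*(-1/1083) = -9163/1083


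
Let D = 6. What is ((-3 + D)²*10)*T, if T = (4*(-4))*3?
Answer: -4320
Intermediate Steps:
T = -48 (T = -16*3 = -48)
((-3 + D)²*10)*T = ((-3 + 6)²*10)*(-48) = (3²*10)*(-48) = (9*10)*(-48) = 90*(-48) = -4320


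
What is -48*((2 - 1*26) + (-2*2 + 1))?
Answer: 1296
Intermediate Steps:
-48*((2 - 1*26) + (-2*2 + 1)) = -48*((2 - 26) + (-4 + 1)) = -48*(-24 - 3) = -48*(-27) = 1296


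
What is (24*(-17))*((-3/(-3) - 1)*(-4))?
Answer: 0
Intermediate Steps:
(24*(-17))*((-3/(-3) - 1)*(-4)) = -408*(-3*(-1/3) - 1)*(-4) = -408*(1 - 1)*(-4) = -0*(-4) = -408*0 = 0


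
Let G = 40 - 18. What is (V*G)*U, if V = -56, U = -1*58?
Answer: 71456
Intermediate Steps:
G = 22
U = -58
(V*G)*U = -56*22*(-58) = -1232*(-58) = 71456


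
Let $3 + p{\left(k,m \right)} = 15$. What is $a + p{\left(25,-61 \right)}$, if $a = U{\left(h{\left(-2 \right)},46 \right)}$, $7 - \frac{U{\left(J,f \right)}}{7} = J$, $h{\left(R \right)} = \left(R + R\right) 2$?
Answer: $117$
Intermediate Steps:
$h{\left(R \right)} = 4 R$ ($h{\left(R \right)} = 2 R 2 = 4 R$)
$U{\left(J,f \right)} = 49 - 7 J$
$a = 105$ ($a = 49 - 7 \cdot 4 \left(-2\right) = 49 - -56 = 49 + 56 = 105$)
$p{\left(k,m \right)} = 12$ ($p{\left(k,m \right)} = -3 + 15 = 12$)
$a + p{\left(25,-61 \right)} = 105 + 12 = 117$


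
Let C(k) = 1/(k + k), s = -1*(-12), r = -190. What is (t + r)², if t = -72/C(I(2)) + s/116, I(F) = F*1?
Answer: 192071881/841 ≈ 2.2839e+5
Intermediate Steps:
I(F) = F
s = 12
C(k) = 1/(2*k)
t = -8349/29 (t = -72/((½)/2) + 12/116 = -72/((½)*(½)) + 12*(1/116) = -72/¼ + 3/29 = -72*4 + 3/29 = -288 + 3/29 = -8349/29 ≈ -287.90)
(t + r)² = (-8349/29 - 190)² = (-13859/29)² = 192071881/841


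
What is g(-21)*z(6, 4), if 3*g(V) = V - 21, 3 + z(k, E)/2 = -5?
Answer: 224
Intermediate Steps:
z(k, E) = -16 (z(k, E) = -6 + 2*(-5) = -6 - 10 = -16)
g(V) = -7 + V/3 (g(V) = (V - 21)/3 = (-21 + V)/3 = -7 + V/3)
g(-21)*z(6, 4) = (-7 + (⅓)*(-21))*(-16) = (-7 - 7)*(-16) = -14*(-16) = 224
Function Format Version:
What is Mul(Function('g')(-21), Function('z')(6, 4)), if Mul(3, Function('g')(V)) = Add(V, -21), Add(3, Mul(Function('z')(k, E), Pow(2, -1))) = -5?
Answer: 224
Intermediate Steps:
Function('z')(k, E) = -16 (Function('z')(k, E) = Add(-6, Mul(2, -5)) = Add(-6, -10) = -16)
Function('g')(V) = Add(-7, Mul(Rational(1, 3), V)) (Function('g')(V) = Mul(Rational(1, 3), Add(V, -21)) = Mul(Rational(1, 3), Add(-21, V)) = Add(-7, Mul(Rational(1, 3), V)))
Mul(Function('g')(-21), Function('z')(6, 4)) = Mul(Add(-7, Mul(Rational(1, 3), -21)), -16) = Mul(Add(-7, -7), -16) = Mul(-14, -16) = 224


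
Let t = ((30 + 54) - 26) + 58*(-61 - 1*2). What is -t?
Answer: 3596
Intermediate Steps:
t = -3596 (t = (84 - 26) + 58*(-61 - 2) = 58 + 58*(-63) = 58 - 3654 = -3596)
-t = -1*(-3596) = 3596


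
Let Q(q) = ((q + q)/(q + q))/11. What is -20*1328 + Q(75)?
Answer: -292159/11 ≈ -26560.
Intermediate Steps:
Q(q) = 1/11 (Q(q) = ((2*q)/((2*q)))*(1/11) = ((2*q)*(1/(2*q)))*(1/11) = 1*(1/11) = 1/11)
-20*1328 + Q(75) = -20*1328 + 1/11 = -26560 + 1/11 = -292159/11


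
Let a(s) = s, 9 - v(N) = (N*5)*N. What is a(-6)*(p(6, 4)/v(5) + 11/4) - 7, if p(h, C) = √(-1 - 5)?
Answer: -47/2 + 3*I*√6/58 ≈ -23.5 + 0.1267*I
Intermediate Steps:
v(N) = 9 - 5*N² (v(N) = 9 - N*5*N = 9 - 5*N*N = 9 - 5*N²)
p(h, C) = I*√6 (p(h, C) = √(-6) = I*√6)
a(-6)*(p(6, 4)/v(5) + 11/4) - 7 = -6*((I*√6)/(9 - 5*5²) + 11/4) - 7 = -6*((I*√6)/(9 - 5*25) + 11*(¼)) - 7 = -6*((I*√6)/(9 - 125) + 11/4) - 7 = -6*((I*√6)/(-116) + 11/4) - 7 = -6*((I*√6)*(-1/116) + 11/4) - 7 = -6*(-I*√6/116 + 11/4) - 7 = -6*(11/4 - I*√6/116) - 7 = (-33/2 + 3*I*√6/58) - 7 = -47/2 + 3*I*√6/58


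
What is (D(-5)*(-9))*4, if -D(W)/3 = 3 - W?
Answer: 864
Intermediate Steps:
D(W) = -9 + 3*W (D(W) = -3*(3 - W) = -9 + 3*W)
(D(-5)*(-9))*4 = ((-9 + 3*(-5))*(-9))*4 = ((-9 - 15)*(-9))*4 = -24*(-9)*4 = 216*4 = 864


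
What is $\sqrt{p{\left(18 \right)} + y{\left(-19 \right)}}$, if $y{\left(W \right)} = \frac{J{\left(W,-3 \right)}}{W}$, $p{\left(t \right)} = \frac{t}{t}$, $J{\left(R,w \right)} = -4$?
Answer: $\frac{\sqrt{437}}{19} \approx 1.1002$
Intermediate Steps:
$p{\left(t \right)} = 1$
$y{\left(W \right)} = - \frac{4}{W}$
$\sqrt{p{\left(18 \right)} + y{\left(-19 \right)}} = \sqrt{1 - \frac{4}{-19}} = \sqrt{1 - - \frac{4}{19}} = \sqrt{1 + \frac{4}{19}} = \sqrt{\frac{23}{19}} = \frac{\sqrt{437}}{19}$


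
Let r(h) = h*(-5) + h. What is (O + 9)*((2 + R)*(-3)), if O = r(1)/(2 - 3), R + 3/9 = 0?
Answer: -65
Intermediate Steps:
R = -1/3 (R = -1/3 + 0 = -1/3 ≈ -0.33333)
r(h) = -4*h (r(h) = -5*h + h = -4*h)
O = 4 (O = (-4*1)/(2 - 3) = -4/(-1) = -1*(-4) = 4)
(O + 9)*((2 + R)*(-3)) = (4 + 9)*((2 - 1/3)*(-3)) = 13*((5/3)*(-3)) = 13*(-5) = -65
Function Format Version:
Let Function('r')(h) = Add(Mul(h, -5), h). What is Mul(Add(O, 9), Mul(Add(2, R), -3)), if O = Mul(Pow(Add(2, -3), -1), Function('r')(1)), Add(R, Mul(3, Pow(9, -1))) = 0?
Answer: -65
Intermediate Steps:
R = Rational(-1, 3) (R = Add(Rational(-1, 3), 0) = Rational(-1, 3) ≈ -0.33333)
Function('r')(h) = Mul(-4, h) (Function('r')(h) = Add(Mul(-5, h), h) = Mul(-4, h))
O = 4 (O = Mul(Pow(Add(2, -3), -1), Mul(-4, 1)) = Mul(Pow(-1, -1), -4) = Mul(-1, -4) = 4)
Mul(Add(O, 9), Mul(Add(2, R), -3)) = Mul(Add(4, 9), Mul(Add(2, Rational(-1, 3)), -3)) = Mul(13, Mul(Rational(5, 3), -3)) = Mul(13, -5) = -65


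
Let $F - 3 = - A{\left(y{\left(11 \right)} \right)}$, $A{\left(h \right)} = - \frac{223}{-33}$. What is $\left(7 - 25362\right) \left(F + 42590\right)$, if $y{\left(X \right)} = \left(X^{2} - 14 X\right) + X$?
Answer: $- \frac{3239322530}{3} \approx -1.0798 \cdot 10^{9}$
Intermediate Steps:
$y{\left(X \right)} = X^{2} - 13 X$
$A{\left(h \right)} = \frac{223}{33}$ ($A{\left(h \right)} = \left(-223\right) \left(- \frac{1}{33}\right) = \frac{223}{33}$)
$F = - \frac{124}{33}$ ($F = 3 - \frac{223}{33} = - \frac{124}{33} \approx -3.7576$)
$\left(7 - 25362\right) \left(F + 42590\right) = \left(7 - 25362\right) \left(- \frac{124}{33} + 42590\right) = \left(-25355\right) \frac{1405346}{33} = - \frac{3239322530}{3}$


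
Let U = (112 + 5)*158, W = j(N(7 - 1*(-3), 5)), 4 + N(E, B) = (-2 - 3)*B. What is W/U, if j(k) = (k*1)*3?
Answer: -29/6162 ≈ -0.0047063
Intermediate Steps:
N(E, B) = -4 - 5*B (N(E, B) = -4 + (-2 - 3)*B = -4 - 5*B)
j(k) = 3*k (j(k) = k*3 = 3*k)
W = -87 (W = 3*(-4 - 5*5) = 3*(-4 - 25) = 3*(-29) = -87)
U = 18486 (U = 117*158 = 18486)
W/U = -87/18486 = -87*1/18486 = -29/6162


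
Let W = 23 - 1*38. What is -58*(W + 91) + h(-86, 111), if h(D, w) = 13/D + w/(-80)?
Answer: -15168813/3440 ≈ -4409.5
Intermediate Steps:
W = -15 (W = 23 - 38 = -15)
h(D, w) = 13/D - w/80 (h(D, w) = 13/D + w*(-1/80) = 13/D - w/80)
-58*(W + 91) + h(-86, 111) = -58*(-15 + 91) + (13/(-86) - 1/80*111) = -58*76 + (13*(-1/86) - 111/80) = -4408 + (-13/86 - 111/80) = -4408 - 5293/3440 = -15168813/3440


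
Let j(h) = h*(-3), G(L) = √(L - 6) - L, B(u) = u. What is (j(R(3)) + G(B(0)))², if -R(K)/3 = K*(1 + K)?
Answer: (108 + I*√6)² ≈ 11658.0 + 529.09*I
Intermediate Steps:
R(K) = -3*K*(1 + K)
G(L) = √(-6 + L) - L
j(h) = -3*h
(j(R(3)) + G(B(0)))² = (-(-9)*3*(1 + 3) + (√(-6 + 0) - 1*0))² = (-(-9)*3*4 + (√(-6) + 0))² = (-3*(-36) + (I*√6 + 0))² = (108 + I*√6)²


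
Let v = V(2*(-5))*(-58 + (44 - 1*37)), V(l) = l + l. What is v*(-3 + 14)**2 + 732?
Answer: 124152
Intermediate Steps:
V(l) = 2*l
v = 1020 (v = (2*(2*(-5)))*(-58 + (44 - 1*37)) = (2*(-10))*(-58 + (44 - 37)) = -20*(-58 + 7) = -20*(-51) = 1020)
v*(-3 + 14)**2 + 732 = 1020*(-3 + 14)**2 + 732 = 1020*11**2 + 732 = 1020*121 + 732 = 123420 + 732 = 124152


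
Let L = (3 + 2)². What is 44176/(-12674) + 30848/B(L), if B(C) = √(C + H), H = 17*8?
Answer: -22088/6337 + 30848*√161/161 ≈ 2427.7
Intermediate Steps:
L = 25 (L = 5² = 25)
H = 136
B(C) = √(136 + C) (B(C) = √(C + 136) = √(136 + C))
44176/(-12674) + 30848/B(L) = 44176/(-12674) + 30848/(√(136 + 25)) = 44176*(-1/12674) + 30848/(√161) = -22088/6337 + 30848*(√161/161) = -22088/6337 + 30848*√161/161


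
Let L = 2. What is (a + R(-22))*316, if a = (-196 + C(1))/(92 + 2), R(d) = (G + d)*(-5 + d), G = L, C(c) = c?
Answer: 7989270/47 ≈ 1.6998e+5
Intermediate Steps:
G = 2
R(d) = (-5 + d)*(2 + d) (R(d) = (2 + d)*(-5 + d) = (-5 + d)*(2 + d))
a = -195/94 (a = (-196 + 1)/(92 + 2) = -195/94 ≈ -2.0745)
(a + R(-22))*316 = (-195/94 + (-10 + (-22)² - 3*(-22)))*316 = (-195/94 + (-10 + 484 + 66))*316 = (-195/94 + 540)*316 = (50565/94)*316 = 7989270/47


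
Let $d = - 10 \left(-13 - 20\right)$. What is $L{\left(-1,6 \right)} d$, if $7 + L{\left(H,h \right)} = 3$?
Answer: $-1320$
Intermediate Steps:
$L{\left(H,h \right)} = -4$ ($L{\left(H,h \right)} = -7 + 3 = -4$)
$d = 330$ ($d = - 10 \left(-13 - 20\right) = \left(-10\right) \left(-33\right) = 330$)
$L{\left(-1,6 \right)} d = \left(-4\right) 330 = -1320$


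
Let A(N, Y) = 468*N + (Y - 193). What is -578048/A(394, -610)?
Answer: -578048/183589 ≈ -3.1486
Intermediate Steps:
A(N, Y) = -193 + Y + 468*N (A(N, Y) = 468*N + (-193 + Y) = -193 + Y + 468*N)
-578048/A(394, -610) = -578048/(-193 - 610 + 468*394) = -578048/(-193 - 610 + 184392) = -578048/183589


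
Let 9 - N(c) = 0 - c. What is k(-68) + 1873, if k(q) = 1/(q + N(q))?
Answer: 237870/127 ≈ 1873.0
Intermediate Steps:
N(c) = 9 + c (N(c) = 9 - (0 - c) = 9 - (-1)*c = 9 + c)
k(q) = 1/(9 + 2*q) (k(q) = 1/(q + (9 + q)) = 1/(9 + 2*q))
k(-68) + 1873 = 1/(9 + 2*(-68)) + 1873 = 1/(9 - 136) + 1873 = 1/(-127) + 1873 = -1/127 + 1873 = 237870/127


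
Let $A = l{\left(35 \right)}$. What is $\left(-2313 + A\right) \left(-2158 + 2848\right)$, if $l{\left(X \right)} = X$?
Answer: $-1571820$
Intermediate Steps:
$A = 35$
$\left(-2313 + A\right) \left(-2158 + 2848\right) = \left(-2313 + 35\right) \left(-2158 + 2848\right) = \left(-2278\right) 690 = -1571820$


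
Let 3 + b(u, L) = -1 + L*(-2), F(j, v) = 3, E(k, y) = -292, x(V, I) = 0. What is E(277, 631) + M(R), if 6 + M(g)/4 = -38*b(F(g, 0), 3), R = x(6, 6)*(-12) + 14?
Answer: 1204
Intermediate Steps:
R = 14 (R = 0*(-12) + 14 = 0 + 14 = 14)
b(u, L) = -4 - 2*L (b(u, L) = -3 + (-1 + L*(-2)) = -3 + (-1 - 2*L) = -4 - 2*L)
M(g) = 1496 (M(g) = -24 + 4*(-38*(-4 - 2*3)) = -24 + 4*(-38*(-4 - 6)) = -24 + 4*(-38*(-10)) = -24 + 4*380 = -24 + 1520 = 1496)
E(277, 631) + M(R) = -292 + 1496 = 1204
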